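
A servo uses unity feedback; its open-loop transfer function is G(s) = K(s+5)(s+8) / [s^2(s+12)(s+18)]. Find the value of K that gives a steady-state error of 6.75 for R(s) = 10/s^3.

8

System type = 2 (two poles at s=0).
K_a = lim_{s→0} s^2·G(s) = K·5·8 / (12·18) = (5/27)·K.
e_ss = 10/K_a = 6.75 ⇒ K_a = 40/27 ⇒ K = (40/27)/(5/27) = 8.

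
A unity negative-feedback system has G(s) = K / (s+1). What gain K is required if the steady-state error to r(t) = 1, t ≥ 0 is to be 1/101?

100

G(s) has no factors of s in the denominator, so the system is type 0.
K_p = lim_{s→0} G(s) = K / (1) = 1·K.
e_ss = 1/(1 + K_p) = 1/101 ⇒ 1 + 1·K = 101 ⇒ K = 100.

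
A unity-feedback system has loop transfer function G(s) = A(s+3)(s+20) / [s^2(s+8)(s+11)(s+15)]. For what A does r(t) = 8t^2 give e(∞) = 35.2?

Two free integrators in G(s): this is a type 2 system.
K_a = lim_{s→0} s^2·G(s) = A·3·20 / (8·11·15) = (1/22)·A.
e_ss = 16/K_a = 35.2 ⇒ K_a = 5/11 ⇒ A = (5/11)/(1/22) = 10.

10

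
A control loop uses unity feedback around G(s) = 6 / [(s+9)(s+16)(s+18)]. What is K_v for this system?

The open loop has no poles at the origin → type 0 system.
K_v = lim_{s→0} s·G(s) = 0 (the extra factor of s kills the finite limit).

0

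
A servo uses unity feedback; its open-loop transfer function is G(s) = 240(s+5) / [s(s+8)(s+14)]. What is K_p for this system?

infinity

K_p = lim_{s→0} G(s); with 1 pole at the origin the limit diverges, so K_p = ∞.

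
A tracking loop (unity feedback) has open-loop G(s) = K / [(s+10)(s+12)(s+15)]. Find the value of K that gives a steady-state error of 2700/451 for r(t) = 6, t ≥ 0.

4

No free integrators in G(s): this is a type 0 system.
K_p = lim_{s→0} G(s) = K / (10·12·15) = (1/1800)·K.
e_ss = 6/(1 + K_p) = 2700/451 ⇒ 1 + (1/1800)·K = 451/450 ⇒ K = 4.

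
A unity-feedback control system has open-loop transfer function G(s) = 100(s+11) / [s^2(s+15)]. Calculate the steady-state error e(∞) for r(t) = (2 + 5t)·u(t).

G(s) has two factors of s in the denominator, so the system is type 2. Taking each input component in turn:
  • 2: tracked with zero error.
  • 5t: tracked with zero error.
Total e_ss = 0.

0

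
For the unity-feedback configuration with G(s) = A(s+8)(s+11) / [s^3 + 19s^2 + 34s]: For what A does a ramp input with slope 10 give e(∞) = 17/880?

200

Lowest-order denominator term is 34s, so the open loop has 1 pole at the origin → type 1 system.
K_v = lim_{s→0} s·G(s) = A·8·11 / 34 = (44/17)·A.
e_ss = 10/K_v = 17/880 ⇒ K_v = 8800/17 ⇒ A = (8800/17)/(44/17) = 200.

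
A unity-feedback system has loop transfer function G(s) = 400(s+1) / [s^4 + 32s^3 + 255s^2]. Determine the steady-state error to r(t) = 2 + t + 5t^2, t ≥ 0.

6.375

Factoring s^2 from the denominator leaves a polynomial with constant term 255, so the system is type 2. Treating each term separately:
  • 2: tracked with zero error.
  • t: tracked with zero error.
  • 5t^2: e_ss = 10/K_a with K_a=80/51 → 6.375.
Total e_ss = 6.375.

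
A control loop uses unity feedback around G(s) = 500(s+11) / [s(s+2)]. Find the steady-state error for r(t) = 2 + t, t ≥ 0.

1/2750

One free integrator in G(s): this is a type 1 system. Taking each input component in turn:
  • 2: tracked with zero error.
  • t: e_ss = 1/K_v with K_v=2750 → 1/2750.
Total e_ss = 1/2750.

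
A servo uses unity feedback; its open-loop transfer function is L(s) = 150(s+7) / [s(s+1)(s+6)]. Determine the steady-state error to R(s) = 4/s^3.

The open loop has one pole at the origin → type 1 system.
For a type-1 system K_a = 0, so e_ss to a parabolic input is unbounded.

infinity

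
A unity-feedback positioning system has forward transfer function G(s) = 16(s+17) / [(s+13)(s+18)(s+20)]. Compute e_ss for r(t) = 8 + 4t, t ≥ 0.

infinity

G(s) has no factors of s in the denominator, so the system is type 0. Treating each term separately:
  • 8: e_ss = 8/(1+K_p) with K_p=34/585 → 4680/619.
  • 4t: a type-0 system cannot track it, e_ss → ∞.
The unbounded component dominates.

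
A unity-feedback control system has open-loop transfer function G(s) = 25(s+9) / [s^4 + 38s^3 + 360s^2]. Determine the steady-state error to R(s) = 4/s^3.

6.4

The denominator has no term below 360s^2 — 2 poles at s=0, type 2.
K_a = lim_{s→0} s^2·G(s) = 25·9 / 360 = 0.625.
r(t) = 2t^2 gives R(s) = 4/s^3.
e_ss = 4/K_a = 4/0.625 = 6.4.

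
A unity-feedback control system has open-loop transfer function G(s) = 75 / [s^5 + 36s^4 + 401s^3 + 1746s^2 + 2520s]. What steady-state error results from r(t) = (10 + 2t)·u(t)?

Lowest-order denominator term is 2520s, so the open loop has 1 pole at the origin → type 1 system. Treating each term separately:
  • 10: tracked with zero error.
  • 2t: e_ss = 2/K_v with K_v=5/168 → 67.2.
Total e_ss = 67.2.

67.2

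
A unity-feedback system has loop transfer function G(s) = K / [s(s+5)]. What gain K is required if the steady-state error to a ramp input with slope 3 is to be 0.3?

50

System type = 1 (one pole at s=0).
K_v = lim_{s→0} s·G(s) = K / (5) = 0.2·K.
e_ss = 3/K_v = 0.3 ⇒ K_v = 10 ⇒ K = 10/0.2 = 50.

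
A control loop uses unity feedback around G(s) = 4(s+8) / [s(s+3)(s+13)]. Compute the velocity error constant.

32/39

G(s) has one factor of s in the denominator, so the system is type 1.
K_v = lim_{s→0} s·G(s) = 4·8 / (3·13) = 32/39.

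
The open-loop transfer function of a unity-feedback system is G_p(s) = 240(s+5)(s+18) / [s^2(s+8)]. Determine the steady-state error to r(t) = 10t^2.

G_p(s) has two factors of s in the denominator, so the system is type 2.
K_a = lim_{s→0} s^2·G_p(s) = 240·5·18 / (8) = 2700.
r(t) = 10t^2 gives R(s) = 20/s^3.
e_ss = 20/K_a = 20/2700 = 1/135.

1/135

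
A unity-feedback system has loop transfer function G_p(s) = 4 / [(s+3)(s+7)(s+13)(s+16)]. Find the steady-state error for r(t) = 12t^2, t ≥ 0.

infinity

No free integrators in G_p(s): this is a type 0 system.
For a type-0 system K_a = 0, so e_ss to a parabolic input is unbounded.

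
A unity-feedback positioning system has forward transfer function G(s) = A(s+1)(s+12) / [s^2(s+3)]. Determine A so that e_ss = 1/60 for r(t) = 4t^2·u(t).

The open loop has two poles at the origin → type 2 system.
K_a = lim_{s→0} s^2·G(s) = A·1·12 / (3) = 4·A.
e_ss = 8/K_a = 1/60 ⇒ K_a = 480 ⇒ A = 480/4 = 120.

120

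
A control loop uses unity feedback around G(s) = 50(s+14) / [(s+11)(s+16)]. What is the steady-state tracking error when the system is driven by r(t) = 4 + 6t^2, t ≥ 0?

System type = 0 (no poles at s=0). Treating each term separately:
  • 4: e_ss = 4/(1+K_p) with K_p=175/44 → 176/219.
  • 6t^2: a type-0 system cannot track it, e_ss → ∞.
The unbounded component dominates.

infinity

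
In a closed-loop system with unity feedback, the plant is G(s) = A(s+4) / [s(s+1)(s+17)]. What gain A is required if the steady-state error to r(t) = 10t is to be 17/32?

One free integrator in G(s): this is a type 1 system.
K_v = lim_{s→0} s·G(s) = A·4 / (1·17) = (4/17)·A.
e_ss = 10/K_v = 17/32 ⇒ K_v = 320/17 ⇒ A = (320/17)/(4/17) = 80.

80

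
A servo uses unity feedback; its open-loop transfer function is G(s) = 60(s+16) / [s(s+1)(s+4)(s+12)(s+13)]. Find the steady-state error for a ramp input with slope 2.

1.3

The open loop has one pole at the origin → type 1 system.
K_v = lim_{s→0} s·G(s) = 60·16 / (1·4·12·13) = 20/13.
e_ss = 2/K_v = 2/(20/13) = 1.3.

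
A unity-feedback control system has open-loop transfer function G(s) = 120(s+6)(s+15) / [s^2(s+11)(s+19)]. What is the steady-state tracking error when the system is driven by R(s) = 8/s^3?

System type = 2 (two poles at s=0).
K_a = lim_{s→0} s^2·G(s) = 120·6·15 / (11·19) = 10800/209.
r(t) = 4t^2 gives R(s) = 8/s^3.
e_ss = 8/K_a = 8/(10800/209) = 209/1350.

209/1350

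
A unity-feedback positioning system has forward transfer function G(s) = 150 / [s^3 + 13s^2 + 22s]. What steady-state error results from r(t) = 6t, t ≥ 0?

Factoring s from the denominator leaves a polynomial with constant term 22, so the system is type 1.
K_v = lim_{s→0} s·G(s) = 150 / 22 = 75/11.
e_ss = 6/K_v = 6/(75/11) = 0.88.

0.88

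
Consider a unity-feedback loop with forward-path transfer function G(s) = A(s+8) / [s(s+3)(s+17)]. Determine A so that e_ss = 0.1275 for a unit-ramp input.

The open loop has one pole at the origin → type 1 system.
K_v = lim_{s→0} s·G(s) = A·8 / (3·17) = (8/51)·A.
e_ss = 1/K_v = 0.1275 ⇒ K_v = 400/51 ⇒ A = (400/51)/(8/51) = 50.

50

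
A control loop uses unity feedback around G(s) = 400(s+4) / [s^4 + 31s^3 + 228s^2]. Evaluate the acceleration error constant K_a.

400/57

The denominator has no term below 228s^2 — 2 poles at s=0, type 2.
K_a = lim_{s→0} s^2·G(s) = 400·4 / 228 = 400/57.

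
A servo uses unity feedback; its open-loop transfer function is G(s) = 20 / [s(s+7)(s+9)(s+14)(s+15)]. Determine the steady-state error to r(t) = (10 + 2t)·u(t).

System type = 1 (one pole at s=0). Taking each input component in turn:
  • 10: tracked with zero error.
  • 2t: e_ss = 2/K_v with K_v=2/1323 → 1323.
Total e_ss = 1323.

1323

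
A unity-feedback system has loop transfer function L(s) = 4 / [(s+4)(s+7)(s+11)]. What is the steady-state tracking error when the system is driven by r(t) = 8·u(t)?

No free integrators in L(s): this is a type 0 system.
K_p = lim_{s→0} L(s) = 4 / (4·7·11) = 1/77.
e_ss = 8/(1 + K_p) = 8/(78/77) = 308/39.

308/39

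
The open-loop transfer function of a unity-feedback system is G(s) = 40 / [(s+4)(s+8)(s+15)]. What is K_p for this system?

System type = 0 (no poles at s=0).
K_p = lim_{s→0} G(s) = 40 / (4·8·15) = 1/12.

1/12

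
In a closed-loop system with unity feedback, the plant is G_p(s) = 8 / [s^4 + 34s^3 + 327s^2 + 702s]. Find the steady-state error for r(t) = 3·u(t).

Lowest-order denominator term is 702s, so the open loop has 1 pole at the origin → type 1 system.
A type-1 system has K_p = ∞, so it tracks a step input with zero steady-state error.

0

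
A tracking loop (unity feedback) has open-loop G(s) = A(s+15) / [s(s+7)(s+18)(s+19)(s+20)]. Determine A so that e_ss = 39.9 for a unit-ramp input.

G(s) has one factor of s in the denominator, so the system is type 1.
K_v = lim_{s→0} s·G(s) = A·15 / (7·18·19·20) = (1/3192)·A.
e_ss = 1/K_v = 39.9 ⇒ K_v = 10/399 ⇒ A = (10/399)/(1/3192) = 80.

80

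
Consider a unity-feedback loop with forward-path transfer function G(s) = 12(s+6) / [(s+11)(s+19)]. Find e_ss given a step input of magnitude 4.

The open loop has no poles at the origin → type 0 system.
K_p = lim_{s→0} G(s) = 12·6 / (11·19) = 72/209.
e_ss = 4/(1 + K_p) = 4/(281/209) = 836/281.

836/281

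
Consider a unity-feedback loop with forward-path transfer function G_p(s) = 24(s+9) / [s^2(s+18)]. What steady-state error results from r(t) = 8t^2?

The open loop has two poles at the origin → type 2 system.
K_a = lim_{s→0} s^2·G_p(s) = 24·9 / (18) = 12.
r(t) = 8t^2 gives R(s) = 16/s^3.
e_ss = 16/K_a = 16/12 = 4/3.

4/3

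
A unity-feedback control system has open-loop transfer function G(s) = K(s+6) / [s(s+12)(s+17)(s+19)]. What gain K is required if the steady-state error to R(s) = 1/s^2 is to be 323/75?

The open loop has one pole at the origin → type 1 system.
K_v = lim_{s→0} s·G(s) = K·6 / (12·17·19) = (1/646)·K.
e_ss = 1/K_v = 323/75 ⇒ K_v = 75/323 ⇒ K = (75/323)/(1/646) = 150.

150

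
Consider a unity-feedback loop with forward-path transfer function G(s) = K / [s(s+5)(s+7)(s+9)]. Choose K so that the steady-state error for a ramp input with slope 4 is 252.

5

The open loop has one pole at the origin → type 1 system.
K_v = lim_{s→0} s·G(s) = K / (5·7·9) = (1/315)·K.
e_ss = 4/K_v = 252 ⇒ K_v = 1/63 ⇒ K = (1/63)/(1/315) = 5.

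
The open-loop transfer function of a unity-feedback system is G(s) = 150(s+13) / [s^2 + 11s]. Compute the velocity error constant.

The denominator has no term below 11s — 1 pole at s=0, type 1.
K_v = lim_{s→0} s·G(s) = 150·13 / 11 = 1950/11.

1950/11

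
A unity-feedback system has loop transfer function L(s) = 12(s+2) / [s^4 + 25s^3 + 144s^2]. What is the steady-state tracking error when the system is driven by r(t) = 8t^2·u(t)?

Lowest-order denominator term is 144s^2, so the open loop has 2 poles at the origin → type 2 system.
K_a = lim_{s→0} s^2·L(s) = 12·2 / 144 = 1/6.
r(t) = 8t^2 gives R(s) = 16/s^3.
e_ss = 16/K_a = 16/(1/6) = 96.

96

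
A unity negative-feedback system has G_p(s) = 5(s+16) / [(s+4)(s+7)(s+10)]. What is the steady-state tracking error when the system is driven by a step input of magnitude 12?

System type = 0 (no poles at s=0).
K_p = lim_{s→0} G_p(s) = 5·16 / (4·7·10) = 2/7.
e_ss = 12/(1 + K_p) = 12/(9/7) = 28/3.

28/3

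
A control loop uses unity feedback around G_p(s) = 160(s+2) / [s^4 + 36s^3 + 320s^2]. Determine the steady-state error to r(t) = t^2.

The denominator has no term below 320s^2 — 2 poles at s=0, type 2.
K_a = lim_{s→0} s^2·G_p(s) = 160·2 / 320 = 1.
r(t) = t^2 gives R(s) = 2/s^3.
e_ss = 2/K_a = 2/1 = 2.

2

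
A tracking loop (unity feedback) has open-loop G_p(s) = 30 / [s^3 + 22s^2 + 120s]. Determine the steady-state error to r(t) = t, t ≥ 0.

Lowest-order denominator term is 120s, so the open loop has 1 pole at the origin → type 1 system.
K_v = lim_{s→0} s·G_p(s) = 30 / 120 = 0.25.
e_ss = 1/K_v = 1/0.25 = 4.

4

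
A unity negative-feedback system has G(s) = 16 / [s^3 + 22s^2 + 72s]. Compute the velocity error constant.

The denominator has no term below 72s — 1 pole at s=0, type 1.
K_v = lim_{s→0} s·G(s) = 16 / 72 = 2/9.

2/9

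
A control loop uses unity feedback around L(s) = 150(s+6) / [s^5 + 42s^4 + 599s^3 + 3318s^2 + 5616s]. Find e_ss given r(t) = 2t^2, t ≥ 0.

The denominator has no term below 5616s — 1 pole at s=0, type 1.
For a type-1 system K_a = 0, so e_ss to a parabolic input is unbounded.

infinity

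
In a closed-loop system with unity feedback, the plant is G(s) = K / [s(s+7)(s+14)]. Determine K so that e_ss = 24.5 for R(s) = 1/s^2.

The open loop has one pole at the origin → type 1 system.
K_v = lim_{s→0} s·G(s) = K / (7·14) = (1/98)·K.
e_ss = 1/K_v = 24.5 ⇒ K_v = 2/49 ⇒ K = (2/49)/(1/98) = 4.

4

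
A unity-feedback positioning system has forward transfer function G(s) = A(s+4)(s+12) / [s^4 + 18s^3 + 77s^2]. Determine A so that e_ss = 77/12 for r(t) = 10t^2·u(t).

Factoring s^2 from the denominator leaves a polynomial with constant term 77, so the system is type 2.
K_a = lim_{s→0} s^2·G(s) = A·4·12 / 77 = (48/77)·A.
e_ss = 20/K_a = 77/12 ⇒ K_a = 240/77 ⇒ A = (240/77)/(48/77) = 5.

5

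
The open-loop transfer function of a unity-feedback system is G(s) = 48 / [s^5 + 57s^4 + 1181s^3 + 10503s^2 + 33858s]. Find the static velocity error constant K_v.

8/5643

Factoring s from the denominator leaves a polynomial with constant term 33858, so the system is type 1.
K_v = lim_{s→0} s·G(s) = 48 / 33858 = 8/5643.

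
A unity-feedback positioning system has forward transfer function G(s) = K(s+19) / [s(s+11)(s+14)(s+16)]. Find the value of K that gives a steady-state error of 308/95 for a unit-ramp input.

G(s) has one factor of s in the denominator, so the system is type 1.
K_v = lim_{s→0} s·G(s) = K·19 / (11·14·16) = (19/2464)·K.
e_ss = 1/K_v = 308/95 ⇒ K_v = 95/308 ⇒ K = (95/308)/(19/2464) = 40.

40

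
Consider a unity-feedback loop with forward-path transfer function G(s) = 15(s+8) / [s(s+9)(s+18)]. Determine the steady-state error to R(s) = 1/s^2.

1.35

One free integrator in G(s): this is a type 1 system.
K_v = lim_{s→0} s·G(s) = 15·8 / (9·18) = 20/27.
e_ss = 1/K_v = 1/(20/27) = 1.35.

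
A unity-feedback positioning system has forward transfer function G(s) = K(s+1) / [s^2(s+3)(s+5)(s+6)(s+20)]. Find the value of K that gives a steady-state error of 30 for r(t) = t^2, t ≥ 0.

120

System type = 2 (two poles at s=0).
K_a = lim_{s→0} s^2·G(s) = K·1 / (3·5·6·20) = (1/1800)·K.
e_ss = 2/K_a = 30 ⇒ K_a = 1/15 ⇒ K = (1/15)/(1/1800) = 120.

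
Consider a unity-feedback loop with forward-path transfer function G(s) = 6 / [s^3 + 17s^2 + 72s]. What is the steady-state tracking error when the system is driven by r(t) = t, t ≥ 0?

The denominator has no term below 72s — 1 pole at s=0, type 1.
K_v = lim_{s→0} s·G(s) = 6 / 72 = 1/12.
e_ss = 1/K_v = 1/(1/12) = 12.

12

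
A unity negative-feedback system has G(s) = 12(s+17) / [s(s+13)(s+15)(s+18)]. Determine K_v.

34/585

System type = 1 (one pole at s=0).
K_v = lim_{s→0} s·G(s) = 12·17 / (13·15·18) = 34/585.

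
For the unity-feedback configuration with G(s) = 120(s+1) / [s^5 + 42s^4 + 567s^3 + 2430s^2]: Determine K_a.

4/81

Factoring s^2 from the denominator leaves a polynomial with constant term 2430, so the system is type 2.
K_a = lim_{s→0} s^2·G(s) = 120·1 / 2430 = 4/81.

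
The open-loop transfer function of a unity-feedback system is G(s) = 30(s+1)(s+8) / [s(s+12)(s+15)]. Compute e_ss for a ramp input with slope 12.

The open loop has one pole at the origin → type 1 system.
K_v = lim_{s→0} s·G(s) = 30·1·8 / (12·15) = 4/3.
e_ss = 12/K_v = 12/(4/3) = 9.

9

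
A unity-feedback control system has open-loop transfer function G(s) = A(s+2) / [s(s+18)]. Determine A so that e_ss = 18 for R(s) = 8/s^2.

The open loop has one pole at the origin → type 1 system.
K_v = lim_{s→0} s·G(s) = A·2 / (18) = (1/9)·A.
e_ss = 8/K_v = 18 ⇒ K_v = 4/9 ⇒ A = (4/9)/(1/9) = 4.

4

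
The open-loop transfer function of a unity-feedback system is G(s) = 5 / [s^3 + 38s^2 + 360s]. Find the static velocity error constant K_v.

1/72

Lowest-order denominator term is 360s, so the open loop has 1 pole at the origin → type 1 system.
K_v = lim_{s→0} s·G(s) = 5 / 360 = 1/72.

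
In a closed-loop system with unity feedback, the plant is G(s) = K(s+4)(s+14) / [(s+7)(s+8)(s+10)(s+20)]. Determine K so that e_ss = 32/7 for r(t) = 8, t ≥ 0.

G(s) has no factors of s in the denominator, so the system is type 0.
K_p = lim_{s→0} G(s) = K·4·14 / (7·8·10·20) = 0.005·K.
e_ss = 8/(1 + K_p) = 32/7 ⇒ 1 + 0.005·K = 1.75 ⇒ K = 150.

150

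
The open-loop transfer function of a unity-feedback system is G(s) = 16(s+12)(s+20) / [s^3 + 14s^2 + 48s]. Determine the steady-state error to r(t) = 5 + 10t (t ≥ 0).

0.125

The denominator has no term below 48s — 1 pole at s=0, type 1. Treating each term separately:
  • 5: tracked with zero error.
  • 10t: e_ss = 10/K_v with K_v=80 → 0.125.
Total e_ss = 0.125.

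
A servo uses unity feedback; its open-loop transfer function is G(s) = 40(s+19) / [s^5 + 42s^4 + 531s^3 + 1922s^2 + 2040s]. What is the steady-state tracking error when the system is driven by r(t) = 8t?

408/19

Lowest-order denominator term is 2040s, so the open loop has 1 pole at the origin → type 1 system.
K_v = lim_{s→0} s·G(s) = 40·19 / 2040 = 19/51.
e_ss = 8/K_v = 8/(19/51) = 408/19.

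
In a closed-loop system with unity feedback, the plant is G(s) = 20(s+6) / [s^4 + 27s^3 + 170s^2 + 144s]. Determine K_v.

5/6

The denominator has no term below 144s — 1 pole at s=0, type 1.
K_v = lim_{s→0} s·G(s) = 20·6 / 144 = 5/6.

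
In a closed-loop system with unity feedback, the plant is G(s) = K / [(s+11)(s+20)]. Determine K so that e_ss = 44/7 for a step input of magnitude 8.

System type = 0 (no poles at s=0).
K_p = lim_{s→0} G(s) = K / (11·20) = (1/220)·K.
e_ss = 8/(1 + K_p) = 44/7 ⇒ 1 + (1/220)·K = 14/11 ⇒ K = 60.

60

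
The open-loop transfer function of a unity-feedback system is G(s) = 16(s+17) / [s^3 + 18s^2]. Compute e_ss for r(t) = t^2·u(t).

Factoring s^2 from the denominator leaves a polynomial with constant term 18, so the system is type 2.
K_a = lim_{s→0} s^2·G(s) = 16·17 / 18 = 136/9.
r(t) = t^2 gives R(s) = 2/s^3.
e_ss = 2/K_a = 2/(136/9) = 9/68.

9/68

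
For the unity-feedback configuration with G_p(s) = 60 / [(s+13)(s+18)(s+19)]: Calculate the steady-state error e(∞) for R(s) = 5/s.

3705/751

G_p(s) has no factors of s in the denominator, so the system is type 0.
K_p = lim_{s→0} G_p(s) = 60 / (13·18·19) = 10/741.
e_ss = 5/(1 + K_p) = 5/(751/741) = 3705/751.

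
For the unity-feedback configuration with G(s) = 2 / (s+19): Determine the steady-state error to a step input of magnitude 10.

No free integrators in G(s): this is a type 0 system.
K_p = lim_{s→0} G(s) = 2 / (19) = 2/19.
e_ss = 10/(1 + K_p) = 10/(21/19) = 190/21.

190/21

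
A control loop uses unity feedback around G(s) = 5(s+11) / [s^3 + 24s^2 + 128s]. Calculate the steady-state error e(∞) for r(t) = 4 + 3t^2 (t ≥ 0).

Lowest-order denominator term is 128s, so the open loop has 1 pole at the origin → type 1 system. By superposition:
  • 4: tracked with zero error.
  • 3t^2: a type-1 system cannot track it, e_ss → ∞.
The unbounded component dominates.

infinity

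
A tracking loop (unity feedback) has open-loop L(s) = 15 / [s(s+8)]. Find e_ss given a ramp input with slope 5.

The open loop has one pole at the origin → type 1 system.
K_v = lim_{s→0} s·L(s) = 15 / (8) = 1.875.
e_ss = 5/K_v = 5/1.875 = 8/3.

8/3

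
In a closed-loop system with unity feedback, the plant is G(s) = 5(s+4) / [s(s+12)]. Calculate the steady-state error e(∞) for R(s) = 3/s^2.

1.8

System type = 1 (one pole at s=0).
K_v = lim_{s→0} s·G(s) = 5·4 / (12) = 5/3.
e_ss = 3/K_v = 3/(5/3) = 1.8.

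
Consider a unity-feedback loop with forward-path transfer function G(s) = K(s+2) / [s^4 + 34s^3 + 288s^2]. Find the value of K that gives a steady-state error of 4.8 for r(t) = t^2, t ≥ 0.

The denominator has no term below 288s^2 — 2 poles at s=0, type 2.
K_a = lim_{s→0} s^2·G(s) = K·2 / 288 = (1/144)·K.
e_ss = 2/K_a = 4.8 ⇒ K_a = 5/12 ⇒ K = (5/12)/(1/144) = 60.

60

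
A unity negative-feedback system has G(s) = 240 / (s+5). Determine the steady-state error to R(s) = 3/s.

3/49

The open loop has no poles at the origin → type 0 system.
K_p = lim_{s→0} G(s) = 240 / (5) = 48.
e_ss = 3/(1 + K_p) = 3/49.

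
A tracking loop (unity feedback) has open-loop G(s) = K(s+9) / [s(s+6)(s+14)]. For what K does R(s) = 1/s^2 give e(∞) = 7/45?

60

One free integrator in G(s): this is a type 1 system.
K_v = lim_{s→0} s·G(s) = K·9 / (6·14) = (3/28)·K.
e_ss = 1/K_v = 7/45 ⇒ K_v = 45/7 ⇒ K = (45/7)/(3/28) = 60.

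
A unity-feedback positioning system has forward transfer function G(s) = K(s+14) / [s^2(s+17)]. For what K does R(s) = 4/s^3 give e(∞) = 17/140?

40

System type = 2 (two poles at s=0).
K_a = lim_{s→0} s^2·G(s) = K·14 / (17) = (14/17)·K.
e_ss = 4/K_a = 17/140 ⇒ K_a = 560/17 ⇒ K = (560/17)/(14/17) = 40.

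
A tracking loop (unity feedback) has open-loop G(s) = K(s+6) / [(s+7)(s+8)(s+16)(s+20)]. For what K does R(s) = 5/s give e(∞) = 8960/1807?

25

The open loop has no poles at the origin → type 0 system.
K_p = lim_{s→0} G(s) = K·6 / (7·8·16·20) = (3/8960)·K.
e_ss = 5/(1 + K_p) = 8960/1807 ⇒ 1 + (3/8960)·K = 1807/1792 ⇒ K = 25.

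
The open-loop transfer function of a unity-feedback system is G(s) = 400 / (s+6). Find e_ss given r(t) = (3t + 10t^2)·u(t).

No free integrators in G(s): this is a type 0 system. By superposition:
  • 3t: a type-0 system cannot track it, e_ss → ∞.
  • 10t^2: a type-0 system cannot track it, e_ss → ∞.
The unbounded component dominates.

infinity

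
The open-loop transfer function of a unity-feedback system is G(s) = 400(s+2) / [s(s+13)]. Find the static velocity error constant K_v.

800/13

The open loop has one pole at the origin → type 1 system.
K_v = lim_{s→0} s·G(s) = 400·2 / (13) = 800/13.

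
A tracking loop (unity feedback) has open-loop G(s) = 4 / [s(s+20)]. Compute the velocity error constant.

0.2

One free integrator in G(s): this is a type 1 system.
K_v = lim_{s→0} s·G(s) = 4 / (20) = 0.2.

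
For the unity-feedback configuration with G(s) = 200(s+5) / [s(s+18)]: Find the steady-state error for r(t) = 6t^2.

infinity

One free integrator in G(s): this is a type 1 system.
For a type-1 system K_a = 0, so e_ss to a parabolic input is unbounded.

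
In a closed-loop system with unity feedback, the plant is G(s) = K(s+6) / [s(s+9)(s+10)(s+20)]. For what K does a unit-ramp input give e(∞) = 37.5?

G(s) has one factor of s in the denominator, so the system is type 1.
K_v = lim_{s→0} s·G(s) = K·6 / (9·10·20) = (1/300)·K.
e_ss = 1/K_v = 37.5 ⇒ K_v = 2/75 ⇒ K = (2/75)/(1/300) = 8.

8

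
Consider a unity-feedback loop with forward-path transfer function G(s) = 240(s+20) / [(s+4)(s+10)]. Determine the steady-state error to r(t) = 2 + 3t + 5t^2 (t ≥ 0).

System type = 0 (no poles at s=0). By superposition:
  • 2: e_ss = 2/(1+K_p) with K_p=120 → 2/121.
  • 3t: a type-0 system cannot track it, e_ss → ∞.
  • 5t^2: a type-0 system cannot track it, e_ss → ∞.
The unbounded component dominates.

infinity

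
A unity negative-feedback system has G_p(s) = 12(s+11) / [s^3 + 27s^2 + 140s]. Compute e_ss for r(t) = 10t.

Lowest-order denominator term is 140s, so the open loop has 1 pole at the origin → type 1 system.
K_v = lim_{s→0} s·G_p(s) = 12·11 / 140 = 33/35.
e_ss = 10/K_v = 10/(33/35) = 350/33.

350/33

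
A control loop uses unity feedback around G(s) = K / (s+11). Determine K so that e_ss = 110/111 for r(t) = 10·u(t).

The open loop has no poles at the origin → type 0 system.
K_p = lim_{s→0} G(s) = K / (11) = (1/11)·K.
e_ss = 10/(1 + K_p) = 110/111 ⇒ 1 + (1/11)·K = 111/11 ⇒ K = 100.

100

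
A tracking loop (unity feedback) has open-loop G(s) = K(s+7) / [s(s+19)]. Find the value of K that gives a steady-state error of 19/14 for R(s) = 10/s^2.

System type = 1 (one pole at s=0).
K_v = lim_{s→0} s·G(s) = K·7 / (19) = (7/19)·K.
e_ss = 10/K_v = 19/14 ⇒ K_v = 140/19 ⇒ K = (140/19)/(7/19) = 20.

20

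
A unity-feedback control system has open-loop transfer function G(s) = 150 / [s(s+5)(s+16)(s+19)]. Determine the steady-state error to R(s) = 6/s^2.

The open loop has one pole at the origin → type 1 system.
K_v = lim_{s→0} s·G(s) = 150 / (5·16·19) = 15/152.
e_ss = 6/K_v = 6/(15/152) = 60.8.

60.8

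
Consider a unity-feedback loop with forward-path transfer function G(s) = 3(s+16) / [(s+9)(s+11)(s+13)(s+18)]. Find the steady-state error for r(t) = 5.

19305/3869

The open loop has no poles at the origin → type 0 system.
K_p = lim_{s→0} G(s) = 3·16 / (9·11·13·18) = 8/3861.
e_ss = 5/(1 + K_p) = 5/(3869/3861) = 19305/3869.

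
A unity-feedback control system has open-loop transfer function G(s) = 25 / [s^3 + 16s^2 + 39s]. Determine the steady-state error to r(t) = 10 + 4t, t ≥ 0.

6.24

Factoring s from the denominator leaves a polynomial with constant term 39, so the system is type 1. Treating each term separately:
  • 10: tracked with zero error.
  • 4t: e_ss = 4/K_v with K_v=25/39 → 6.24.
Total e_ss = 6.24.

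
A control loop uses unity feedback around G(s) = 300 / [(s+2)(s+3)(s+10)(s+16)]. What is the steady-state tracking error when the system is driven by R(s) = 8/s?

128/21

No free integrators in G(s): this is a type 0 system.
K_p = lim_{s→0} G(s) = 300 / (2·3·10·16) = 0.3125.
e_ss = 8/(1 + K_p) = 8/1.3125 = 128/21.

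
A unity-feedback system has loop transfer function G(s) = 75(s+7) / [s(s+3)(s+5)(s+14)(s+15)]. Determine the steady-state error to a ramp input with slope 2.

The open loop has one pole at the origin → type 1 system.
K_v = lim_{s→0} s·G(s) = 75·7 / (3·5·14·15) = 1/6.
e_ss = 2/K_v = 2/(1/6) = 12.

12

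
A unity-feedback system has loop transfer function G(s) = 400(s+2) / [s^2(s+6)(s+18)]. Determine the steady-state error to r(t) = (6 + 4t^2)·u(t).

1.08

The open loop has two poles at the origin → type 2 system. Treating each term separately:
  • 6: tracked with zero error.
  • 4t^2: e_ss = 8/K_a with K_a=200/27 → 1.08.
Total e_ss = 1.08.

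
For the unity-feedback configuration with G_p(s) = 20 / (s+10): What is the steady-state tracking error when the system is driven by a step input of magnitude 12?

No free integrators in G_p(s): this is a type 0 system.
K_p = lim_{s→0} G_p(s) = 20 / (10) = 2.
e_ss = 12/(1 + K_p) = 12/3 = 4.

4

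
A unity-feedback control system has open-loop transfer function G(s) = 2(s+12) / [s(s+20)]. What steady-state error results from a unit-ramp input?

The open loop has one pole at the origin → type 1 system.
K_v = lim_{s→0} s·G(s) = 2·12 / (20) = 1.2.
e_ss = 1/K_v = 1/1.2 = 5/6.

5/6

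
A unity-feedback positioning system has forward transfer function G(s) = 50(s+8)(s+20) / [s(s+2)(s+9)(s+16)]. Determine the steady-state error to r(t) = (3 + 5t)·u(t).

One free integrator in G(s): this is a type 1 system. Treating each term separately:
  • 3: tracked with zero error.
  • 5t: e_ss = 5/K_v with K_v=250/9 → 0.18.
Total e_ss = 0.18.

0.18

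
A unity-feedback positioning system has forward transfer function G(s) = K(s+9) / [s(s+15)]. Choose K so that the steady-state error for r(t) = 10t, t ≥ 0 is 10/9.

15

G(s) has one factor of s in the denominator, so the system is type 1.
K_v = lim_{s→0} s·G(s) = K·9 / (15) = 0.6·K.
e_ss = 10/K_v = 10/9 ⇒ K_v = 9 ⇒ K = 9/0.6 = 15.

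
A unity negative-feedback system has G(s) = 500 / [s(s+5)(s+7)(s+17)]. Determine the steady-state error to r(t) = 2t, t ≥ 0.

System type = 1 (one pole at s=0).
K_v = lim_{s→0} s·G(s) = 500 / (5·7·17) = 100/119.
e_ss = 2/K_v = 2/(100/119) = 2.38.

2.38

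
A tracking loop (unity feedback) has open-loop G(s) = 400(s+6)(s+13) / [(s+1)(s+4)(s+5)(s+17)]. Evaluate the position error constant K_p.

G(s) has no factors of s in the denominator, so the system is type 0.
K_p = lim_{s→0} G(s) = 400·6·13 / (1·4·5·17) = 1560/17.

1560/17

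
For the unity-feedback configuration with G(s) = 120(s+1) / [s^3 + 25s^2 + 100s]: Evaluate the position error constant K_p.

infinity

K_p = lim_{s→0} G(s); with 1 pole at the origin the limit diverges, so K_p = ∞.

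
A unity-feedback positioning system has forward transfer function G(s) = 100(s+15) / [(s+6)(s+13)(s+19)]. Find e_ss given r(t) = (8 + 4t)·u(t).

The open loop has no poles at the origin → type 0 system. By superposition:
  • 8: e_ss = 8/(1+K_p) with K_p=250/247 → 1976/497.
  • 4t: a type-0 system cannot track it, e_ss → ∞.
The unbounded component dominates.

infinity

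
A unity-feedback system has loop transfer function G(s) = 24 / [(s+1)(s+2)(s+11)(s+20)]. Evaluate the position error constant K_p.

3/55

The open loop has no poles at the origin → type 0 system.
K_p = lim_{s→0} G(s) = 24 / (1·2·11·20) = 3/55.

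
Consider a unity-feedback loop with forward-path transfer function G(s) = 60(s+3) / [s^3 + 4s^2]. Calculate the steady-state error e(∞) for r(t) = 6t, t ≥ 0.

Factoring s^2 from the denominator leaves a polynomial with constant term 4, so the system is type 2.
K_v = ∞ for a type-2 system; e_ss to a ramp is zero.

0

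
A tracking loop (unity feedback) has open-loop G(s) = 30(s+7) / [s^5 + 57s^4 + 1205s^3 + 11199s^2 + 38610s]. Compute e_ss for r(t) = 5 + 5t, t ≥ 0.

6435/7

Factoring s from the denominator leaves a polynomial with constant term 38610, so the system is type 1. Treating each term separately:
  • 5: tracked with zero error.
  • 5t: e_ss = 5/K_v with K_v=7/1287 → 6435/7.
Total e_ss = 6435/7.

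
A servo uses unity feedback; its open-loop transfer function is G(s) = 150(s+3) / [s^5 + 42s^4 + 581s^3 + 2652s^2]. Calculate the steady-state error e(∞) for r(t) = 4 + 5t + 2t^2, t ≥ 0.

1768/75

Lowest-order denominator term is 2652s^2, so the open loop has 2 poles at the origin → type 2 system. Taking each input component in turn:
  • 4: tracked with zero error.
  • 5t: tracked with zero error.
  • 2t^2: e_ss = 4/K_a with K_a=75/442 → 1768/75.
Total e_ss = 1768/75.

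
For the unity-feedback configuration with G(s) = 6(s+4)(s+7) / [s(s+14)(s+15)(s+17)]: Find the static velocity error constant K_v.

One free integrator in G(s): this is a type 1 system.
K_v = lim_{s→0} s·G(s) = 6·4·7 / (14·15·17) = 4/85.

4/85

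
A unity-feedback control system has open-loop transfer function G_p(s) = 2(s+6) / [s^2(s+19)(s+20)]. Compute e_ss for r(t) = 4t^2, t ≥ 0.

G_p(s) has two factors of s in the denominator, so the system is type 2.
K_a = lim_{s→0} s^2·G_p(s) = 2·6 / (19·20) = 3/95.
r(t) = 4t^2 gives R(s) = 8/s^3.
e_ss = 8/K_a = 8/(3/95) = 760/3.

760/3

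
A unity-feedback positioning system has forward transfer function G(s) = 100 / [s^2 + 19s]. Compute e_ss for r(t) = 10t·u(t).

The denominator has no term below 19s — 1 pole at s=0, type 1.
K_v = lim_{s→0} s·G(s) = 100 / 19 = 100/19.
e_ss = 10/K_v = 10/(100/19) = 1.9.

1.9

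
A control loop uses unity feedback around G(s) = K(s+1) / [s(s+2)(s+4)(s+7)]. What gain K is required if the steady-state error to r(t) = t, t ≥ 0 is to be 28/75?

One free integrator in G(s): this is a type 1 system.
K_v = lim_{s→0} s·G(s) = K·1 / (2·4·7) = (1/56)·K.
e_ss = 1/K_v = 28/75 ⇒ K_v = 75/28 ⇒ K = (75/28)/(1/56) = 150.

150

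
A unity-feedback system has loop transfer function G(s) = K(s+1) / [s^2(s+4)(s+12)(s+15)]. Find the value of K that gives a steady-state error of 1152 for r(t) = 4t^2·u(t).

Two free integrators in G(s): this is a type 2 system.
K_a = lim_{s→0} s^2·G(s) = K·1 / (4·12·15) = (1/720)·K.
e_ss = 8/K_a = 1152 ⇒ K_a = 1/144 ⇒ K = (1/144)/(1/720) = 5.

5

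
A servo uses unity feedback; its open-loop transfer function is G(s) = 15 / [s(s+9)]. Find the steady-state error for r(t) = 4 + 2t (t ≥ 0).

1.2

G(s) has one factor of s in the denominator, so the system is type 1. Taking each input component in turn:
  • 4: tracked with zero error.
  • 2t: e_ss = 2/K_v with K_v=5/3 → 1.2.
Total e_ss = 1.2.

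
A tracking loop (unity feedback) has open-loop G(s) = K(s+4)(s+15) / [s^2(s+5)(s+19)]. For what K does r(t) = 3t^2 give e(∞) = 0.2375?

System type = 2 (two poles at s=0).
K_a = lim_{s→0} s^2·G(s) = K·4·15 / (5·19) = (12/19)·K.
e_ss = 6/K_a = 0.2375 ⇒ K_a = 480/19 ⇒ K = (480/19)/(12/19) = 40.

40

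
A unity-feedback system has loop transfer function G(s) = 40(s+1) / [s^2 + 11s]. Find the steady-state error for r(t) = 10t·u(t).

2.75

Factoring s from the denominator leaves a polynomial with constant term 11, so the system is type 1.
K_v = lim_{s→0} s·G(s) = 40·1 / 11 = 40/11.
e_ss = 10/K_v = 10/(40/11) = 2.75.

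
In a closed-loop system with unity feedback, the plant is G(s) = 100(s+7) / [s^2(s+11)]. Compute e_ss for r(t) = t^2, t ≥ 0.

11/350

G(s) has two factors of s in the denominator, so the system is type 2.
K_a = lim_{s→0} s^2·G(s) = 100·7 / (11) = 700/11.
r(t) = t^2 gives R(s) = 2/s^3.
e_ss = 2/K_a = 2/(700/11) = 11/350.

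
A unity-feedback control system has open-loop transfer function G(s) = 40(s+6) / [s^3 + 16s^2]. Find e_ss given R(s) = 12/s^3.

Factoring s^2 from the denominator leaves a polynomial with constant term 16, so the system is type 2.
K_a = lim_{s→0} s^2·G(s) = 40·6 / 16 = 15.
r(t) = 6t^2 gives R(s) = 12/s^3.
e_ss = 12/K_a = 12/15 = 0.8.

0.8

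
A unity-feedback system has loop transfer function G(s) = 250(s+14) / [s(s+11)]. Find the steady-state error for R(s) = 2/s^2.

11/1750

G(s) has one factor of s in the denominator, so the system is type 1.
K_v = lim_{s→0} s·G(s) = 250·14 / (11) = 3500/11.
e_ss = 2/K_v = 2/(3500/11) = 11/1750.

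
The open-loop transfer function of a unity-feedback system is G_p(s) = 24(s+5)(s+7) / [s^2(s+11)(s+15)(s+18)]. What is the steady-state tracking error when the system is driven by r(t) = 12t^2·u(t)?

594/7

The open loop has two poles at the origin → type 2 system.
K_a = lim_{s→0} s^2·G_p(s) = 24·5·7 / (11·15·18) = 28/99.
r(t) = 12t^2 gives R(s) = 24/s^3.
e_ss = 24/K_a = 24/(28/99) = 594/7.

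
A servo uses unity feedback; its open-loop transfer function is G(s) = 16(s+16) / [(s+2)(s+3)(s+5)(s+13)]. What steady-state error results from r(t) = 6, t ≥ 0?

No free integrators in G(s): this is a type 0 system.
K_p = lim_{s→0} G(s) = 16·16 / (2·3·5·13) = 128/195.
e_ss = 6/(1 + K_p) = 6/(323/195) = 1170/323.

1170/323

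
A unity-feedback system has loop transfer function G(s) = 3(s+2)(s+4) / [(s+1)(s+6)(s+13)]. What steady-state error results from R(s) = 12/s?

System type = 0 (no poles at s=0).
K_p = lim_{s→0} G(s) = 3·2·4 / (1·6·13) = 4/13.
e_ss = 12/(1 + K_p) = 12/(17/13) = 156/17.

156/17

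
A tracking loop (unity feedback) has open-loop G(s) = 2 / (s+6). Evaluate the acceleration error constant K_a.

0

No free integrators in G(s): this is a type 0 system.
K_a = lim_{s→0} s^2·G(s) = 0 (the extra factor of s kills the finite limit).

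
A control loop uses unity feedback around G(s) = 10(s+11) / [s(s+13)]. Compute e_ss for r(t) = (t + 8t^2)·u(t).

One free integrator in G(s): this is a type 1 system. By superposition:
  • t: e_ss = 1/K_v with K_v=110/13 → 13/110.
  • 8t^2: a type-1 system cannot track it, e_ss → ∞.
The unbounded component dominates.

infinity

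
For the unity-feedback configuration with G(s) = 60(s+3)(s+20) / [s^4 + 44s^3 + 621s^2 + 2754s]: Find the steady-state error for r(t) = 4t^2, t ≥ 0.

Factoring s from the denominator leaves a polynomial with constant term 2754, so the system is type 1.
For a type-1 system K_a = 0, so e_ss to a parabolic input is unbounded.

infinity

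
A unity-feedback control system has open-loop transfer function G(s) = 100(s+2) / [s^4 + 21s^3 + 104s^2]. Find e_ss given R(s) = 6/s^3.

3.12

Lowest-order denominator term is 104s^2, so the open loop has 2 poles at the origin → type 2 system.
K_a = lim_{s→0} s^2·G(s) = 100·2 / 104 = 25/13.
r(t) = 3t^2 gives R(s) = 6/s^3.
e_ss = 6/K_a = 6/(25/13) = 3.12.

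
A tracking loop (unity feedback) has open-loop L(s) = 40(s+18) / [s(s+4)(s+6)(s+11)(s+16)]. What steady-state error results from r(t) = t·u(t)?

One free integrator in L(s): this is a type 1 system.
K_v = lim_{s→0} s·L(s) = 40·18 / (4·6·11·16) = 15/88.
e_ss = 1/K_v = 1/(15/88) = 88/15.

88/15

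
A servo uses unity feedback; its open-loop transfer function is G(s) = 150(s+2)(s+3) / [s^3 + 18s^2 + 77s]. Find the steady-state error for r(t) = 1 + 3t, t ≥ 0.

The denominator has no term below 77s — 1 pole at s=0, type 1. Treating each term separately:
  • 1: tracked with zero error.
  • 3t: e_ss = 3/K_v with K_v=900/77 → 77/300.
Total e_ss = 77/300.

77/300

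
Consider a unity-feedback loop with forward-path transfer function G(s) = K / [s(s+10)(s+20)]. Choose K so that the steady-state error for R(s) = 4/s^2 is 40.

20

One free integrator in G(s): this is a type 1 system.
K_v = lim_{s→0} s·G(s) = K / (10·20) = 0.005·K.
e_ss = 4/K_v = 40 ⇒ K_v = 0.1 ⇒ K = 0.1/0.005 = 20.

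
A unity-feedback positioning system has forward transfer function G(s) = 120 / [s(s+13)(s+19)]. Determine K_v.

One free integrator in G(s): this is a type 1 system.
K_v = lim_{s→0} s·G(s) = 120 / (13·19) = 120/247.

120/247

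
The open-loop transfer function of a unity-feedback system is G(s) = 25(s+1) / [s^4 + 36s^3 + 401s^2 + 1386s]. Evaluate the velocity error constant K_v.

Lowest-order denominator term is 1386s, so the open loop has 1 pole at the origin → type 1 system.
K_v = lim_{s→0} s·G(s) = 25·1 / 1386 = 25/1386.

25/1386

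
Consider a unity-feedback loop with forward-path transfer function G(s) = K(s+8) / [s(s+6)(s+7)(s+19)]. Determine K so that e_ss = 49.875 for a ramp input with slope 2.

4

One free integrator in G(s): this is a type 1 system.
K_v = lim_{s→0} s·G(s) = K·8 / (6·7·19) = (4/399)·K.
e_ss = 2/K_v = 49.875 ⇒ K_v = 16/399 ⇒ K = (16/399)/(4/399) = 4.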